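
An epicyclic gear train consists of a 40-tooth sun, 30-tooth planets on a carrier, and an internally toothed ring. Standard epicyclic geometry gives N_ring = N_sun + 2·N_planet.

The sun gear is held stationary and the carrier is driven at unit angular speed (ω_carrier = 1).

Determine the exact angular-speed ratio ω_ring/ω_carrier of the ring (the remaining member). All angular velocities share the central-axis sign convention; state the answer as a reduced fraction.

7/5

N_ring = 40 + 2·30 = 100
40(ω_s−ω_c) = −100(ω_r−ω_c),  ω_s=0, ω_c=1
ω_r = 1 − (40/100)(0−1) = 7/5
ω_r/ω_c = 7/5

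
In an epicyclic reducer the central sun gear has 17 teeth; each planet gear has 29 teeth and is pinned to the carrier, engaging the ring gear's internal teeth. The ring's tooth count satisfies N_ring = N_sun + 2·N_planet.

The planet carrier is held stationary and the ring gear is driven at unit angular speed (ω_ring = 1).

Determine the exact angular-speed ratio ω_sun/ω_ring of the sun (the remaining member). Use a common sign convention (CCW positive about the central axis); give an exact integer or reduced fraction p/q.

-75/17

N_ring = 17 + 2·29 = 75
17(ω_s−ω_c) = −75(ω_r−ω_c),  ω_c=0, ω_r=1
ω_s = 0 − (75/17)(1−0) = -75/17
ω_s/ω_r = -75/17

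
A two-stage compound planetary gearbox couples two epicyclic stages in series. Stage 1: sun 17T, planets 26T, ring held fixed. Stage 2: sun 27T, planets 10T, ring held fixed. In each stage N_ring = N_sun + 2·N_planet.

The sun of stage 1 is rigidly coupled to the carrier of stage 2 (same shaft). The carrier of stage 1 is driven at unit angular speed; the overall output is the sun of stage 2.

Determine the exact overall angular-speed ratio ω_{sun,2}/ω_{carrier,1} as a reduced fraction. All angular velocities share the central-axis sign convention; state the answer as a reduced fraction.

Stage 1: N_ring = 17 + 2·26 = 69
Stage 1: 17(ω_s−ω_c) = −69(ω_r−ω_c),  ω_r=0, ω_c=1
Stage 1: ω_s = 1 − (69/17)(0−1) = 86/17
  ⇒ ω_s¹/ω_c¹ = 86/17
Stage 2: N_ring = 27 + 2·10 = 47
Stage 2: 27(ω_s−ω_c) = −47(ω_r−ω_c),  ω_r=0, ω_c=1
Stage 2: ω_s = 1 − (47/27)(0−1) = 74/27
  ⇒ ω_s²/ω_c² = 74/27
Coupling ω_c² = ω_s¹ ⇒ overall = 86/17 × 74/27 = 6364/459

6364/459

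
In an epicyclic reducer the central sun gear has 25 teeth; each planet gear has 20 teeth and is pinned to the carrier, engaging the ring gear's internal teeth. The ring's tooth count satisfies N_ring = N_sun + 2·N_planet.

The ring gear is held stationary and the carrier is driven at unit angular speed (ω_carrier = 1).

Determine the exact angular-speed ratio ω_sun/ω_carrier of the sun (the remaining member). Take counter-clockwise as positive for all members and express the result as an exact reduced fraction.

18/5

N_ring = 25 + 2·20 = 65
25(ω_s−ω_c) = −65(ω_r−ω_c),  ω_r=0, ω_c=1
ω_s = 1 − (65/25)(0−1) = 18/5
ω_s/ω_c = 18/5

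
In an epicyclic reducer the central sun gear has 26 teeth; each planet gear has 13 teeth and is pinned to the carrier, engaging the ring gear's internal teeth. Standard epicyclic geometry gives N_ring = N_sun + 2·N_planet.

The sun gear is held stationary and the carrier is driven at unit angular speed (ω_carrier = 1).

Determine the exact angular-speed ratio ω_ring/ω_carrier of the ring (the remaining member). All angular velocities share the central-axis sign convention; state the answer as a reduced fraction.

N_ring = 26 + 2·13 = 52
26(ω_s−ω_c) = −52(ω_r−ω_c),  ω_s=0, ω_c=1
ω_r = 1 − (26/52)(0−1) = 3/2
ω_r/ω_c = 3/2

3/2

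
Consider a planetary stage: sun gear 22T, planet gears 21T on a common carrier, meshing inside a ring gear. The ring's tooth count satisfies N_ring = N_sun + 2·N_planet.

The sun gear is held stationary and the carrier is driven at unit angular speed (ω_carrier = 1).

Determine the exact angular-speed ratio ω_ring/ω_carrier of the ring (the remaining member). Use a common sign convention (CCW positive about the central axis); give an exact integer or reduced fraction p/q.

43/32

N_ring = 22 + 2·21 = 64
22(ω_s−ω_c) = −64(ω_r−ω_c),  ω_s=0, ω_c=1
ω_r = 1 − (22/64)(0−1) = 43/32
ω_r/ω_c = 43/32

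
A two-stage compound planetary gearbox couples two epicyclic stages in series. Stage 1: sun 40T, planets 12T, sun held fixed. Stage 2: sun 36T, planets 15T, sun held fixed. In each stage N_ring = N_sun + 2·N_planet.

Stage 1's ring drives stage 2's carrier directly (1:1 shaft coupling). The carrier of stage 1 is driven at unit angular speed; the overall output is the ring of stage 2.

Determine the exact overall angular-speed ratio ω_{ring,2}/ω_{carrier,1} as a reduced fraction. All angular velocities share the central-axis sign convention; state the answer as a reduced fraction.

Stage 1: N_ring = 40 + 2·12 = 64
Stage 1: 40(ω_s−ω_c) = −64(ω_r−ω_c),  ω_s=0, ω_c=1
Stage 1: ω_r = 1 − (40/64)(0−1) = 13/8
  ⇒ ω_r¹/ω_c¹ = 13/8
Stage 2: N_ring = 36 + 2·15 = 66
Stage 2: 36(ω_s−ω_c) = −66(ω_r−ω_c),  ω_s=0, ω_c=1
Stage 2: ω_r = 1 − (36/66)(0−1) = 17/11
  ⇒ ω_r²/ω_c² = 17/11
Coupling ω_c² = ω_r¹ ⇒ overall = 13/8 × 17/11 = 221/88

221/88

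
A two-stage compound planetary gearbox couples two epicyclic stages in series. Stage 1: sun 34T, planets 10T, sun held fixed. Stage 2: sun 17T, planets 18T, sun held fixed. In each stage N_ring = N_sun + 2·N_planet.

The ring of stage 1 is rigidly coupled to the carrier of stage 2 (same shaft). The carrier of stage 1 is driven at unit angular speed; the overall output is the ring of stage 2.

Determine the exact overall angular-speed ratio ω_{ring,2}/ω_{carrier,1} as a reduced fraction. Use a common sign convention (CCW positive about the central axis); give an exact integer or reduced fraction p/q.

Stage 1: N_ring = 34 + 2·10 = 54
Stage 1: 34(ω_s−ω_c) = −54(ω_r−ω_c),  ω_s=0, ω_c=1
Stage 1: ω_r = 1 − (34/54)(0−1) = 44/27
  ⇒ ω_r¹/ω_c¹ = 44/27
Stage 2: N_ring = 17 + 2·18 = 53
Stage 2: 17(ω_s−ω_c) = −53(ω_r−ω_c),  ω_s=0, ω_c=1
Stage 2: ω_r = 1 − (17/53)(0−1) = 70/53
  ⇒ ω_r²/ω_c² = 70/53
Coupling ω_c² = ω_r¹ ⇒ overall = 44/27 × 70/53 = 3080/1431

3080/1431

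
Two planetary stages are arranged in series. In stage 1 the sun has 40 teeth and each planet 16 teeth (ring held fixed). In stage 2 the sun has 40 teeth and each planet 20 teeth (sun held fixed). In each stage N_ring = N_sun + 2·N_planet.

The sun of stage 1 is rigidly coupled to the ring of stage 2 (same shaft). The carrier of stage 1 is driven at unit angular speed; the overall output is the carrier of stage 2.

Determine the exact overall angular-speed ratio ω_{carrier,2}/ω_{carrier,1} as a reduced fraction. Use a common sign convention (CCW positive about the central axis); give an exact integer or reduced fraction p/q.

Stage 1: N_ring = 40 + 2·16 = 72
Stage 1: 40(ω_s−ω_c) = −72(ω_r−ω_c),  ω_r=0, ω_c=1
Stage 1: ω_s = 1 − (72/40)(0−1) = 14/5
  ⇒ ω_s¹/ω_c¹ = 14/5
Stage 2: N_ring = 40 + 2·20 = 80
Stage 2: 40(ω_s−ω_c) = −80(ω_r−ω_c),  ω_s=0, ω_r=1
Stage 2: 40(0−ω_c) = −80(1−ω_c)  ⇒  120ω_c = 80  ⇒  ω_c = 2/3
  ⇒ ω_c²/ω_r² = 2/3
Coupling ω_r² = ω_s¹ ⇒ overall = 14/5 × 2/3 = 28/15

28/15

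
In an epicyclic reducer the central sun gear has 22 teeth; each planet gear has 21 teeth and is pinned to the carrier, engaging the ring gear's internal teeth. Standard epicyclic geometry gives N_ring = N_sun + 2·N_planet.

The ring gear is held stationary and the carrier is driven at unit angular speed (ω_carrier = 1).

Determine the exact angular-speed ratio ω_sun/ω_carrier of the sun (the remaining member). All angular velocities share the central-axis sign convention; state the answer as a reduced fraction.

43/11

N_ring = 22 + 2·21 = 64
22(ω_s−ω_c) = −64(ω_r−ω_c),  ω_r=0, ω_c=1
ω_s = 1 − (64/22)(0−1) = 43/11
ω_s/ω_c = 43/11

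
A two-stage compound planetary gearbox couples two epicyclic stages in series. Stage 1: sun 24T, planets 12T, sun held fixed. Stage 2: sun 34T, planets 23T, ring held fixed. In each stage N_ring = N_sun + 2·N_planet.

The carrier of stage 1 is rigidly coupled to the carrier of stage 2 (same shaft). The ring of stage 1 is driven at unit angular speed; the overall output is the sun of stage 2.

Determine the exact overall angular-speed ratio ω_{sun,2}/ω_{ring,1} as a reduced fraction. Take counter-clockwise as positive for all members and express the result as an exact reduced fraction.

38/17

Stage 1: N_ring = 24 + 2·12 = 48
Stage 1: 24(ω_s−ω_c) = −48(ω_r−ω_c),  ω_s=0, ω_r=1
Stage 1: 24(0−ω_c) = −48(1−ω_c)  ⇒  72ω_c = 48  ⇒  ω_c = 2/3
  ⇒ ω_c¹/ω_r¹ = 2/3
Stage 2: N_ring = 34 + 2·23 = 80
Stage 2: 34(ω_s−ω_c) = −80(ω_r−ω_c),  ω_r=0, ω_c=1
Stage 2: ω_s = 1 − (80/34)(0−1) = 57/17
  ⇒ ω_s²/ω_c² = 57/17
Coupling ω_c² = ω_c¹ ⇒ overall = 2/3 × 57/17 = 38/17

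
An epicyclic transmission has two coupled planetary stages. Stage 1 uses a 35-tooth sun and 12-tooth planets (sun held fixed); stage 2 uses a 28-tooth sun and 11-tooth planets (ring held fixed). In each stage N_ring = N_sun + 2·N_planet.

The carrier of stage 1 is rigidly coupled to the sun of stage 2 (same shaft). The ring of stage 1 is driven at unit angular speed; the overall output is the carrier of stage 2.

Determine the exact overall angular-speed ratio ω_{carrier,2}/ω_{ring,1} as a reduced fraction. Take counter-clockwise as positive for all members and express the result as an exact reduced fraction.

413/1833

Stage 1: N_ring = 35 + 2·12 = 59
Stage 1: 35(ω_s−ω_c) = −59(ω_r−ω_c),  ω_s=0, ω_r=1
Stage 1: 35(0−ω_c) = −59(1−ω_c)  ⇒  94ω_c = 59  ⇒  ω_c = 59/94
  ⇒ ω_c¹/ω_r¹ = 59/94
Stage 2: N_ring = 28 + 2·11 = 50
Stage 2: 28(ω_s−ω_c) = −50(ω_r−ω_c),  ω_r=0, ω_s=1
Stage 2: 28(1−ω_c) = −50(0−ω_c)  ⇒  78ω_c = 28  ⇒  ω_c = 14/39
  ⇒ ω_c²/ω_s² = 14/39
Coupling ω_s² = ω_c¹ ⇒ overall = 59/94 × 14/39 = 413/1833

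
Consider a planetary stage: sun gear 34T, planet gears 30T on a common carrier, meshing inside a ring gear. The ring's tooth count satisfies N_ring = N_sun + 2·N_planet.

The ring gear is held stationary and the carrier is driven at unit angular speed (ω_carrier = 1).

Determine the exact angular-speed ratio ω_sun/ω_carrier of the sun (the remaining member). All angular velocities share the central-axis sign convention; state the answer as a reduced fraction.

N_ring = 34 + 2·30 = 94
34(ω_s−ω_c) = −94(ω_r−ω_c),  ω_r=0, ω_c=1
ω_s = 1 − (94/34)(0−1) = 64/17
ω_s/ω_c = 64/17

64/17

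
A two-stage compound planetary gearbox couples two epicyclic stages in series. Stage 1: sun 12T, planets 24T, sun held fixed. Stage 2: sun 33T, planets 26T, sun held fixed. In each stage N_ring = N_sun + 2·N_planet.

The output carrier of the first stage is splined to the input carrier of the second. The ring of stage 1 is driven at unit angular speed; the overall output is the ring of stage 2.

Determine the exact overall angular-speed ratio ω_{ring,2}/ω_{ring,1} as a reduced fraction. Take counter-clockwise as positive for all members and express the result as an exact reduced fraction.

59/51

Stage 1: N_ring = 12 + 2·24 = 60
Stage 1: 12(ω_s−ω_c) = −60(ω_r−ω_c),  ω_s=0, ω_r=1
Stage 1: 12(0−ω_c) = −60(1−ω_c)  ⇒  72ω_c = 60  ⇒  ω_c = 5/6
  ⇒ ω_c¹/ω_r¹ = 5/6
Stage 2: N_ring = 33 + 2·26 = 85
Stage 2: 33(ω_s−ω_c) = −85(ω_r−ω_c),  ω_s=0, ω_c=1
Stage 2: ω_r = 1 − (33/85)(0−1) = 118/85
  ⇒ ω_r²/ω_c² = 118/85
Coupling ω_c² = ω_c¹ ⇒ overall = 5/6 × 118/85 = 59/51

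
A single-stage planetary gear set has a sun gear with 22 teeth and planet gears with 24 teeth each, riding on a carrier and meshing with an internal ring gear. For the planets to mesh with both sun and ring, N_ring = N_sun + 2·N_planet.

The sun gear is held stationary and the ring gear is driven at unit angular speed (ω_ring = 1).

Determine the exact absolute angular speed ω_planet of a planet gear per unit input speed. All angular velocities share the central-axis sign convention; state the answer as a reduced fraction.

35/24

N_ring = 22 + 2·24 = 70
22(ω_s−ω_c) = −70(ω_r−ω_c),  ω_s=0, ω_r=1
22(0−ω_c) = −70(1−ω_c)  ⇒  92ω_c = 70  ⇒  ω_c = 35/46
sun–planet: 22·(0−35/46) = −24·(ω_p−ω_c)  ⇒  ω_p−ω_c = −(22/24)·(-35/46) = 385/552
ω_p = 35/46 + 385/552 = 35/24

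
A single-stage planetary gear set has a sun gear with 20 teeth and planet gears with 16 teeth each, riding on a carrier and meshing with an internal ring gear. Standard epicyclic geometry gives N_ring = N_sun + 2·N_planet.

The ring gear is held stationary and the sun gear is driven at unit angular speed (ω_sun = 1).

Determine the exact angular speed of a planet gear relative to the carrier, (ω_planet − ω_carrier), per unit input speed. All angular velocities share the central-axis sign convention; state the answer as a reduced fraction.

N_ring = 20 + 2·16 = 52
20(ω_s−ω_c) = −52(ω_r−ω_c),  ω_r=0, ω_s=1
20(1−ω_c) = −52(0−ω_c)  ⇒  72ω_c = 20  ⇒  ω_c = 5/18
sun–planet: 20·(1−5/18) = −16·(ω_p−ω_c)  ⇒  ω_p−ω_c = −(20/16)·(13/18) = -65/72

-65/72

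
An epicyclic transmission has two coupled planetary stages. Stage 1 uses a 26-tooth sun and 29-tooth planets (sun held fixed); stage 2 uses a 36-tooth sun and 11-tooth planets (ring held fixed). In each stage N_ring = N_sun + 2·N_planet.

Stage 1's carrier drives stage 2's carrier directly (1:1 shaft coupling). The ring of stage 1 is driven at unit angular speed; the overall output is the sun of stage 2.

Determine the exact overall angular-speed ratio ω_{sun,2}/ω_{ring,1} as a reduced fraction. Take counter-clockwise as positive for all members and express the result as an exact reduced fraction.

329/165

Stage 1: N_ring = 26 + 2·29 = 84
Stage 1: 26(ω_s−ω_c) = −84(ω_r−ω_c),  ω_s=0, ω_r=1
Stage 1: 26(0−ω_c) = −84(1−ω_c)  ⇒  110ω_c = 84  ⇒  ω_c = 42/55
  ⇒ ω_c¹/ω_r¹ = 42/55
Stage 2: N_ring = 36 + 2·11 = 58
Stage 2: 36(ω_s−ω_c) = −58(ω_r−ω_c),  ω_r=0, ω_c=1
Stage 2: ω_s = 1 − (58/36)(0−1) = 47/18
  ⇒ ω_s²/ω_c² = 47/18
Coupling ω_c² = ω_c¹ ⇒ overall = 42/55 × 47/18 = 329/165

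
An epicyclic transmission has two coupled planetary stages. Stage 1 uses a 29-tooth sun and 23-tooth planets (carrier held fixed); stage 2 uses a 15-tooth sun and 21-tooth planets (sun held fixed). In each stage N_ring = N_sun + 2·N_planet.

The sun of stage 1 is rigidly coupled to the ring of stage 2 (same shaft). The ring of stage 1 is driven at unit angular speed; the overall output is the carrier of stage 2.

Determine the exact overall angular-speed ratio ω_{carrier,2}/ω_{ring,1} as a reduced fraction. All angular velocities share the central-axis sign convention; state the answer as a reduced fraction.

Stage 1: N_ring = 29 + 2·23 = 75
Stage 1: 29(ω_s−ω_c) = −75(ω_r−ω_c),  ω_c=0, ω_r=1
Stage 1: ω_s = 0 − (75/29)(1−0) = -75/29
  ⇒ ω_s¹/ω_r¹ = -75/29
Stage 2: N_ring = 15 + 2·21 = 57
Stage 2: 15(ω_s−ω_c) = −57(ω_r−ω_c),  ω_s=0, ω_r=1
Stage 2: 15(0−ω_c) = −57(1−ω_c)  ⇒  72ω_c = 57  ⇒  ω_c = 19/24
  ⇒ ω_c²/ω_r² = 19/24
Coupling ω_r² = ω_s¹ ⇒ overall = -75/29 × 19/24 = -475/232

-475/232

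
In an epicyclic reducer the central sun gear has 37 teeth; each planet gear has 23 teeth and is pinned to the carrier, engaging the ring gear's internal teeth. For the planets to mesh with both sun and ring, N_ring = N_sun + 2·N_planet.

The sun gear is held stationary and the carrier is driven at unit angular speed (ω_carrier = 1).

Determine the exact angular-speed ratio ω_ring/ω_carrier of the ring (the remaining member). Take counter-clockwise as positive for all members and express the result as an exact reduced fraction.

120/83

N_ring = 37 + 2·23 = 83
37(ω_s−ω_c) = −83(ω_r−ω_c),  ω_s=0, ω_c=1
ω_r = 1 − (37/83)(0−1) = 120/83
ω_r/ω_c = 120/83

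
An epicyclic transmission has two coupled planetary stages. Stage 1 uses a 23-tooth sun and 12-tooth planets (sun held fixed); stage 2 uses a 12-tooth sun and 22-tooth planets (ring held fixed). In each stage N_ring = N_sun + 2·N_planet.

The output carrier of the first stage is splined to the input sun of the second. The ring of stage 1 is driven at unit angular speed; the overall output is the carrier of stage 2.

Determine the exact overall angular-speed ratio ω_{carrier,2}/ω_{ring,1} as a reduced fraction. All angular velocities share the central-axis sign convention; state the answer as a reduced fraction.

141/1190

Stage 1: N_ring = 23 + 2·12 = 47
Stage 1: 23(ω_s−ω_c) = −47(ω_r−ω_c),  ω_s=0, ω_r=1
Stage 1: 23(0−ω_c) = −47(1−ω_c)  ⇒  70ω_c = 47  ⇒  ω_c = 47/70
  ⇒ ω_c¹/ω_r¹ = 47/70
Stage 2: N_ring = 12 + 2·22 = 56
Stage 2: 12(ω_s−ω_c) = −56(ω_r−ω_c),  ω_r=0, ω_s=1
Stage 2: 12(1−ω_c) = −56(0−ω_c)  ⇒  68ω_c = 12  ⇒  ω_c = 3/17
  ⇒ ω_c²/ω_s² = 3/17
Coupling ω_s² = ω_c¹ ⇒ overall = 47/70 × 3/17 = 141/1190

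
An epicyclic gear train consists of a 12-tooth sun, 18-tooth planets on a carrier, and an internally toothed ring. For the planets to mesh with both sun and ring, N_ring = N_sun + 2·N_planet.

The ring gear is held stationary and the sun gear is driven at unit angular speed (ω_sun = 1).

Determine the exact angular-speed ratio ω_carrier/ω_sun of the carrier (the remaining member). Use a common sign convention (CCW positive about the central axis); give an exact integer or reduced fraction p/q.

N_ring = 12 + 2·18 = 48
12(ω_s−ω_c) = −48(ω_r−ω_c),  ω_r=0, ω_s=1
12(1−ω_c) = −48(0−ω_c)  ⇒  60ω_c = 12  ⇒  ω_c = 1/5
ω_c/ω_s = 1/5

1/5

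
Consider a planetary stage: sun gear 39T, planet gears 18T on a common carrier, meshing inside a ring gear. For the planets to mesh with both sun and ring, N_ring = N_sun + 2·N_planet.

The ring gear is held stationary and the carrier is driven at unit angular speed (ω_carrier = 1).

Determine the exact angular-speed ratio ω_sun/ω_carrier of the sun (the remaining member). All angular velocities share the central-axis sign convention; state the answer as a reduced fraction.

38/13

N_ring = 39 + 2·18 = 75
39(ω_s−ω_c) = −75(ω_r−ω_c),  ω_r=0, ω_c=1
ω_s = 1 − (75/39)(0−1) = 38/13
ω_s/ω_c = 38/13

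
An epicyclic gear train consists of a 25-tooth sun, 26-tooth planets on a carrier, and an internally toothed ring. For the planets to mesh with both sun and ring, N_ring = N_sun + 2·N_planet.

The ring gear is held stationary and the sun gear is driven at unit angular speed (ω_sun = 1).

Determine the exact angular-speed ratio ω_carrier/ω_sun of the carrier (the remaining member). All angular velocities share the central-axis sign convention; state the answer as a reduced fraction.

N_ring = 25 + 2·26 = 77
25(ω_s−ω_c) = −77(ω_r−ω_c),  ω_r=0, ω_s=1
25(1−ω_c) = −77(0−ω_c)  ⇒  102ω_c = 25  ⇒  ω_c = 25/102
ω_c/ω_s = 25/102

25/102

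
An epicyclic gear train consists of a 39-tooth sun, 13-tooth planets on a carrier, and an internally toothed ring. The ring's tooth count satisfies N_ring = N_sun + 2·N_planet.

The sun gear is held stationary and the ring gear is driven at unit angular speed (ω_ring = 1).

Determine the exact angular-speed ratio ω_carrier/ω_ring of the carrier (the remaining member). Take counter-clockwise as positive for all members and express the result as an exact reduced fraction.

N_ring = 39 + 2·13 = 65
39(ω_s−ω_c) = −65(ω_r−ω_c),  ω_s=0, ω_r=1
39(0−ω_c) = −65(1−ω_c)  ⇒  104ω_c = 65  ⇒  ω_c = 5/8
ω_c/ω_r = 5/8

5/8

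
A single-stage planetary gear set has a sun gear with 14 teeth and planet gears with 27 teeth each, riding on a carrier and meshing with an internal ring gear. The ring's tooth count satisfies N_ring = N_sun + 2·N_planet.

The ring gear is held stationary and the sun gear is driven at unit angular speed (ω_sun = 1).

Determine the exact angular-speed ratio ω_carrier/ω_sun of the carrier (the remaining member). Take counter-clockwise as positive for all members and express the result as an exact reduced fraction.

N_ring = 14 + 2·27 = 68
14(ω_s−ω_c) = −68(ω_r−ω_c),  ω_r=0, ω_s=1
14(1−ω_c) = −68(0−ω_c)  ⇒  82ω_c = 14  ⇒  ω_c = 7/41
ω_c/ω_s = 7/41

7/41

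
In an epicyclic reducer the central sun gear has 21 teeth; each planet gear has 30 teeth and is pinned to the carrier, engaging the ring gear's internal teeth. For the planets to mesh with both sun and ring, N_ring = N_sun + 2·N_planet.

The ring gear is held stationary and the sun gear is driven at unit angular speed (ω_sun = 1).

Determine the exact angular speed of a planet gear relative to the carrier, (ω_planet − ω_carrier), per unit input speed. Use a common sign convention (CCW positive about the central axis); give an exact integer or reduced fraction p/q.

-189/340

N_ring = 21 + 2·30 = 81
21(ω_s−ω_c) = −81(ω_r−ω_c),  ω_r=0, ω_s=1
21(1−ω_c) = −81(0−ω_c)  ⇒  102ω_c = 21  ⇒  ω_c = 7/34
sun–planet: 21·(1−7/34) = −30·(ω_p−ω_c)  ⇒  ω_p−ω_c = −(21/30)·(27/34) = -189/340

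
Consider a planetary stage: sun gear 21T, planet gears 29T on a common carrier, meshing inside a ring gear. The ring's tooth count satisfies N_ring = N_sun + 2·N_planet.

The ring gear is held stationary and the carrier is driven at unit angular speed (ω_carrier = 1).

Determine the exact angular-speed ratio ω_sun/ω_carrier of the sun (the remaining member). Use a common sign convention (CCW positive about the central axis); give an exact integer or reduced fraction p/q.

100/21

N_ring = 21 + 2·29 = 79
21(ω_s−ω_c) = −79(ω_r−ω_c),  ω_r=0, ω_c=1
ω_s = 1 − (79/21)(0−1) = 100/21
ω_s/ω_c = 100/21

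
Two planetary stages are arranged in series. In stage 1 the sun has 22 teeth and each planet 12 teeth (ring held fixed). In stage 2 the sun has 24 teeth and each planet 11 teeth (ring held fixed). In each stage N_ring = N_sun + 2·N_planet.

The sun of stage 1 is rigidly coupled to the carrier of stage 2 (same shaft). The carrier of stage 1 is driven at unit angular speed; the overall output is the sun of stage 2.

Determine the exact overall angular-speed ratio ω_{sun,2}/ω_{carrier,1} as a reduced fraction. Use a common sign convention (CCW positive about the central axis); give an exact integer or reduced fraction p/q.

595/66

Stage 1: N_ring = 22 + 2·12 = 46
Stage 1: 22(ω_s−ω_c) = −46(ω_r−ω_c),  ω_r=0, ω_c=1
Stage 1: ω_s = 1 − (46/22)(0−1) = 34/11
  ⇒ ω_s¹/ω_c¹ = 34/11
Stage 2: N_ring = 24 + 2·11 = 46
Stage 2: 24(ω_s−ω_c) = −46(ω_r−ω_c),  ω_r=0, ω_c=1
Stage 2: ω_s = 1 − (46/24)(0−1) = 35/12
  ⇒ ω_s²/ω_c² = 35/12
Coupling ω_c² = ω_s¹ ⇒ overall = 34/11 × 35/12 = 595/66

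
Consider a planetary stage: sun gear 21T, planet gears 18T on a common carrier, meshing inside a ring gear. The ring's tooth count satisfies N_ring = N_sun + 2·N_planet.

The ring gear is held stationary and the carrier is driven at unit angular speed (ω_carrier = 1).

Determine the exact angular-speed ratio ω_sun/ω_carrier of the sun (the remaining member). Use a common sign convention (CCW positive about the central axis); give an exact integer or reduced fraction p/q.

N_ring = 21 + 2·18 = 57
21(ω_s−ω_c) = −57(ω_r−ω_c),  ω_r=0, ω_c=1
ω_s = 1 − (57/21)(0−1) = 26/7
ω_s/ω_c = 26/7

26/7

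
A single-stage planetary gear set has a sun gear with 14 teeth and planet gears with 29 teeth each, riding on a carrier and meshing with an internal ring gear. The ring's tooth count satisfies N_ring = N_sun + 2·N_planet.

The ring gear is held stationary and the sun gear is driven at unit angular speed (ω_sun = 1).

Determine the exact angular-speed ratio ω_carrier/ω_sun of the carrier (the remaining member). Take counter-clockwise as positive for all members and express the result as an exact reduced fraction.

N_ring = 14 + 2·29 = 72
14(ω_s−ω_c) = −72(ω_r−ω_c),  ω_r=0, ω_s=1
14(1−ω_c) = −72(0−ω_c)  ⇒  86ω_c = 14  ⇒  ω_c = 7/43
ω_c/ω_s = 7/43

7/43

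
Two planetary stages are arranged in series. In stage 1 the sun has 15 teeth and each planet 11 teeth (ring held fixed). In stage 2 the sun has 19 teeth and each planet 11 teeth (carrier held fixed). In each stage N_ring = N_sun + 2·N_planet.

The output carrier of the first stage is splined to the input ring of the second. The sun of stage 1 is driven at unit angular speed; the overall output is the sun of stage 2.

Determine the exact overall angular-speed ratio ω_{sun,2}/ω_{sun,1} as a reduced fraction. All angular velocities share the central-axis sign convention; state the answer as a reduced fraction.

Stage 1: N_ring = 15 + 2·11 = 37
Stage 1: 15(ω_s−ω_c) = −37(ω_r−ω_c),  ω_r=0, ω_s=1
Stage 1: 15(1−ω_c) = −37(0−ω_c)  ⇒  52ω_c = 15  ⇒  ω_c = 15/52
  ⇒ ω_c¹/ω_s¹ = 15/52
Stage 2: N_ring = 19 + 2·11 = 41
Stage 2: 19(ω_s−ω_c) = −41(ω_r−ω_c),  ω_c=0, ω_r=1
Stage 2: ω_s = 0 − (41/19)(1−0) = -41/19
  ⇒ ω_s²/ω_r² = -41/19
Coupling ω_r² = ω_c¹ ⇒ overall = 15/52 × -41/19 = -615/988

-615/988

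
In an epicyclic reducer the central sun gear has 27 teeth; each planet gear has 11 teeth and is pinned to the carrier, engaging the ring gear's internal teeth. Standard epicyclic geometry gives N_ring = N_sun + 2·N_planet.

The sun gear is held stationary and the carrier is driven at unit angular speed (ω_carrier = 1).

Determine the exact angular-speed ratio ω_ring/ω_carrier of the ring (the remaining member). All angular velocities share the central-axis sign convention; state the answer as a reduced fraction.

76/49

N_ring = 27 + 2·11 = 49
27(ω_s−ω_c) = −49(ω_r−ω_c),  ω_s=0, ω_c=1
ω_r = 1 − (27/49)(0−1) = 76/49
ω_r/ω_c = 76/49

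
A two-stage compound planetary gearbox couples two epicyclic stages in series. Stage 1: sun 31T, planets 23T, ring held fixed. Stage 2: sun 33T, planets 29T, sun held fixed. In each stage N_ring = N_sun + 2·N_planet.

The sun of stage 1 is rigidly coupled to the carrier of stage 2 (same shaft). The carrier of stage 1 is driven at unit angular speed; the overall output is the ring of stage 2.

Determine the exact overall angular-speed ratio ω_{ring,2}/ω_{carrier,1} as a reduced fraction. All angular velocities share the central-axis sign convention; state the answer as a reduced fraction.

Stage 1: N_ring = 31 + 2·23 = 77
Stage 1: 31(ω_s−ω_c) = −77(ω_r−ω_c),  ω_r=0, ω_c=1
Stage 1: ω_s = 1 − (77/31)(0−1) = 108/31
  ⇒ ω_s¹/ω_c¹ = 108/31
Stage 2: N_ring = 33 + 2·29 = 91
Stage 2: 33(ω_s−ω_c) = −91(ω_r−ω_c),  ω_s=0, ω_c=1
Stage 2: ω_r = 1 − (33/91)(0−1) = 124/91
  ⇒ ω_r²/ω_c² = 124/91
Coupling ω_c² = ω_s¹ ⇒ overall = 108/31 × 124/91 = 432/91

432/91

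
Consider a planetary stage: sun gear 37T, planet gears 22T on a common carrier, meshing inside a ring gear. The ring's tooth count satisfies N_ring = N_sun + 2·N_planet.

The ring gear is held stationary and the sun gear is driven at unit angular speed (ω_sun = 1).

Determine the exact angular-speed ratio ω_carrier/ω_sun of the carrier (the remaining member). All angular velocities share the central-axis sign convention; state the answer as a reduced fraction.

37/118

N_ring = 37 + 2·22 = 81
37(ω_s−ω_c) = −81(ω_r−ω_c),  ω_r=0, ω_s=1
37(1−ω_c) = −81(0−ω_c)  ⇒  118ω_c = 37  ⇒  ω_c = 37/118
ω_c/ω_s = 37/118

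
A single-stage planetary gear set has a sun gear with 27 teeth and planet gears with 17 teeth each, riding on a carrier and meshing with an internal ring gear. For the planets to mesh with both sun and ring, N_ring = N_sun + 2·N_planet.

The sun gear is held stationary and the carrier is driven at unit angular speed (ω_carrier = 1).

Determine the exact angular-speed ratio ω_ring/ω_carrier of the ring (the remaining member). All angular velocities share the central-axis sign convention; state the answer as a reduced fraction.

88/61

N_ring = 27 + 2·17 = 61
27(ω_s−ω_c) = −61(ω_r−ω_c),  ω_s=0, ω_c=1
ω_r = 1 − (27/61)(0−1) = 88/61
ω_r/ω_c = 88/61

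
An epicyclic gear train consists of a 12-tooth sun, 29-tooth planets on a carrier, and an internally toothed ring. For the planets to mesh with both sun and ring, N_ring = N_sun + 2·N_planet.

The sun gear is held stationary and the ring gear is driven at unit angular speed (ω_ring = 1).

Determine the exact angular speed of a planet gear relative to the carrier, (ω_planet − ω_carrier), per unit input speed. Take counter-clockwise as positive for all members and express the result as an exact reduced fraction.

420/1189

N_ring = 12 + 2·29 = 70
12(ω_s−ω_c) = −70(ω_r−ω_c),  ω_s=0, ω_r=1
12(0−ω_c) = −70(1−ω_c)  ⇒  82ω_c = 70  ⇒  ω_c = 35/41
sun–planet: 12·(0−35/41) = −29·(ω_p−ω_c)  ⇒  ω_p−ω_c = −(12/29)·(-35/41) = 420/1189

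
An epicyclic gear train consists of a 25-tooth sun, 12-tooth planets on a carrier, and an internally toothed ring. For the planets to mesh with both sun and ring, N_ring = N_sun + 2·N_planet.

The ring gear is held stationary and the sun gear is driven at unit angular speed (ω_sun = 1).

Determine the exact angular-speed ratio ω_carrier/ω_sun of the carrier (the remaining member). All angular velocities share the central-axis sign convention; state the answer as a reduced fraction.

N_ring = 25 + 2·12 = 49
25(ω_s−ω_c) = −49(ω_r−ω_c),  ω_r=0, ω_s=1
25(1−ω_c) = −49(0−ω_c)  ⇒  74ω_c = 25  ⇒  ω_c = 25/74
ω_c/ω_s = 25/74

25/74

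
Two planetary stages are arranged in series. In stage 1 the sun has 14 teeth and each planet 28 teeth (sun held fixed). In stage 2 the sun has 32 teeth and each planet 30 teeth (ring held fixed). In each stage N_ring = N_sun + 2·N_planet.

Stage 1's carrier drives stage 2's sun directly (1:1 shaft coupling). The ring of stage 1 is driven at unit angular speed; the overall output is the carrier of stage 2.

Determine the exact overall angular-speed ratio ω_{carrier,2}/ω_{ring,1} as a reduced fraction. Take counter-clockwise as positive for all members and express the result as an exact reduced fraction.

Stage 1: N_ring = 14 + 2·28 = 70
Stage 1: 14(ω_s−ω_c) = −70(ω_r−ω_c),  ω_s=0, ω_r=1
Stage 1: 14(0−ω_c) = −70(1−ω_c)  ⇒  84ω_c = 70  ⇒  ω_c = 5/6
  ⇒ ω_c¹/ω_r¹ = 5/6
Stage 2: N_ring = 32 + 2·30 = 92
Stage 2: 32(ω_s−ω_c) = −92(ω_r−ω_c),  ω_r=0, ω_s=1
Stage 2: 32(1−ω_c) = −92(0−ω_c)  ⇒  124ω_c = 32  ⇒  ω_c = 8/31
  ⇒ ω_c²/ω_s² = 8/31
Coupling ω_s² = ω_c¹ ⇒ overall = 5/6 × 8/31 = 20/93

20/93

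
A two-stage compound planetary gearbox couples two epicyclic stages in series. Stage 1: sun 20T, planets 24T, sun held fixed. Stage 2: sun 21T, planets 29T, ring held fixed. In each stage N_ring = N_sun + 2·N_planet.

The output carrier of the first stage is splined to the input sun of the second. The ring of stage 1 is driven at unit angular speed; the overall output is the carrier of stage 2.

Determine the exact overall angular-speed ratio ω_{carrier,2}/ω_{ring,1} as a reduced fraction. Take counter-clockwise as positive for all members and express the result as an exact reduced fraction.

Stage 1: N_ring = 20 + 2·24 = 68
Stage 1: 20(ω_s−ω_c) = −68(ω_r−ω_c),  ω_s=0, ω_r=1
Stage 1: 20(0−ω_c) = −68(1−ω_c)  ⇒  88ω_c = 68  ⇒  ω_c = 17/22
  ⇒ ω_c¹/ω_r¹ = 17/22
Stage 2: N_ring = 21 + 2·29 = 79
Stage 2: 21(ω_s−ω_c) = −79(ω_r−ω_c),  ω_r=0, ω_s=1
Stage 2: 21(1−ω_c) = −79(0−ω_c)  ⇒  100ω_c = 21  ⇒  ω_c = 21/100
  ⇒ ω_c²/ω_s² = 21/100
Coupling ω_s² = ω_c¹ ⇒ overall = 17/22 × 21/100 = 357/2200

357/2200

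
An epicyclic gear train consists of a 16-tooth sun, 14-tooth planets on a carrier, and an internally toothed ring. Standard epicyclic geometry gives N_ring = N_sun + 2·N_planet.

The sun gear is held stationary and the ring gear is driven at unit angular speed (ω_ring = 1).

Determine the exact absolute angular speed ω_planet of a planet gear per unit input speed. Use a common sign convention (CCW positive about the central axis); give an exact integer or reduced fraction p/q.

11/7

N_ring = 16 + 2·14 = 44
16(ω_s−ω_c) = −44(ω_r−ω_c),  ω_s=0, ω_r=1
16(0−ω_c) = −44(1−ω_c)  ⇒  60ω_c = 44  ⇒  ω_c = 11/15
sun–planet: 16·(0−11/15) = −14·(ω_p−ω_c)  ⇒  ω_p−ω_c = −(16/14)·(-11/15) = 88/105
ω_p = 11/15 + 88/105 = 11/7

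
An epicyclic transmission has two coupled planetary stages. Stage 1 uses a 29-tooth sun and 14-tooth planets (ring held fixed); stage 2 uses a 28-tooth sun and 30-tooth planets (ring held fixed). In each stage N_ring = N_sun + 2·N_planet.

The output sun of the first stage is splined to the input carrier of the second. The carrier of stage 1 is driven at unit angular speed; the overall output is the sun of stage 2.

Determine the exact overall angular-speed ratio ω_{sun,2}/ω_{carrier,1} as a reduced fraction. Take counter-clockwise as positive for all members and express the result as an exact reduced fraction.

Stage 1: N_ring = 29 + 2·14 = 57
Stage 1: 29(ω_s−ω_c) = −57(ω_r−ω_c),  ω_r=0, ω_c=1
Stage 1: ω_s = 1 − (57/29)(0−1) = 86/29
  ⇒ ω_s¹/ω_c¹ = 86/29
Stage 2: N_ring = 28 + 2·30 = 88
Stage 2: 28(ω_s−ω_c) = −88(ω_r−ω_c),  ω_r=0, ω_c=1
Stage 2: ω_s = 1 − (88/28)(0−1) = 29/7
  ⇒ ω_s²/ω_c² = 29/7
Coupling ω_c² = ω_s¹ ⇒ overall = 86/29 × 29/7 = 86/7

86/7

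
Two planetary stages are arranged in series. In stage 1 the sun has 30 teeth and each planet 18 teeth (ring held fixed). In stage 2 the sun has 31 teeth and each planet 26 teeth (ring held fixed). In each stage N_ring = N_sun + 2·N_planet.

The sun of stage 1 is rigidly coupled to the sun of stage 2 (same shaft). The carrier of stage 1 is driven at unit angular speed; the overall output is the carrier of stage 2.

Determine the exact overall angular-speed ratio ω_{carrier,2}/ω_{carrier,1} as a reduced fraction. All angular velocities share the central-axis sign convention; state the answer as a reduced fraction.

248/285

Stage 1: N_ring = 30 + 2·18 = 66
Stage 1: 30(ω_s−ω_c) = −66(ω_r−ω_c),  ω_r=0, ω_c=1
Stage 1: ω_s = 1 − (66/30)(0−1) = 16/5
  ⇒ ω_s¹/ω_c¹ = 16/5
Stage 2: N_ring = 31 + 2·26 = 83
Stage 2: 31(ω_s−ω_c) = −83(ω_r−ω_c),  ω_r=0, ω_s=1
Stage 2: 31(1−ω_c) = −83(0−ω_c)  ⇒  114ω_c = 31  ⇒  ω_c = 31/114
  ⇒ ω_c²/ω_s² = 31/114
Coupling ω_s² = ω_s¹ ⇒ overall = 16/5 × 31/114 = 248/285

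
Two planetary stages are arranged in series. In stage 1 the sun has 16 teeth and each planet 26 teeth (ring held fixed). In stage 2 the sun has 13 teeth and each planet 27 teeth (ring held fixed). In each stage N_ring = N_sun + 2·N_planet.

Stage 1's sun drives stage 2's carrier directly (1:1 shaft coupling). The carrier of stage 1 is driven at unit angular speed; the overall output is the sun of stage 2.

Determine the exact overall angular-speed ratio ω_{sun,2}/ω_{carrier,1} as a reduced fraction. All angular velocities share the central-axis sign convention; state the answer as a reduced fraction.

Stage 1: N_ring = 16 + 2·26 = 68
Stage 1: 16(ω_s−ω_c) = −68(ω_r−ω_c),  ω_r=0, ω_c=1
Stage 1: ω_s = 1 − (68/16)(0−1) = 21/4
  ⇒ ω_s¹/ω_c¹ = 21/4
Stage 2: N_ring = 13 + 2·27 = 67
Stage 2: 13(ω_s−ω_c) = −67(ω_r−ω_c),  ω_r=0, ω_c=1
Stage 2: ω_s = 1 − (67/13)(0−1) = 80/13
  ⇒ ω_s²/ω_c² = 80/13
Coupling ω_c² = ω_s¹ ⇒ overall = 21/4 × 80/13 = 420/13

420/13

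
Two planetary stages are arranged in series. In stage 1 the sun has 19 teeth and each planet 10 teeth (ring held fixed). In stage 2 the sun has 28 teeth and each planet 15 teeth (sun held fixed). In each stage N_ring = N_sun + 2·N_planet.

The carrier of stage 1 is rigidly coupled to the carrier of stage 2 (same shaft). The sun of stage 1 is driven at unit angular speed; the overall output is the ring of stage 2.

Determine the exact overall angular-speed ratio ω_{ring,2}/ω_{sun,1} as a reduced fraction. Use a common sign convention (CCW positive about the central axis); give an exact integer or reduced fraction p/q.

817/1682

Stage 1: N_ring = 19 + 2·10 = 39
Stage 1: 19(ω_s−ω_c) = −39(ω_r−ω_c),  ω_r=0, ω_s=1
Stage 1: 19(1−ω_c) = −39(0−ω_c)  ⇒  58ω_c = 19  ⇒  ω_c = 19/58
  ⇒ ω_c¹/ω_s¹ = 19/58
Stage 2: N_ring = 28 + 2·15 = 58
Stage 2: 28(ω_s−ω_c) = −58(ω_r−ω_c),  ω_s=0, ω_c=1
Stage 2: ω_r = 1 − (28/58)(0−1) = 43/29
  ⇒ ω_r²/ω_c² = 43/29
Coupling ω_c² = ω_c¹ ⇒ overall = 19/58 × 43/29 = 817/1682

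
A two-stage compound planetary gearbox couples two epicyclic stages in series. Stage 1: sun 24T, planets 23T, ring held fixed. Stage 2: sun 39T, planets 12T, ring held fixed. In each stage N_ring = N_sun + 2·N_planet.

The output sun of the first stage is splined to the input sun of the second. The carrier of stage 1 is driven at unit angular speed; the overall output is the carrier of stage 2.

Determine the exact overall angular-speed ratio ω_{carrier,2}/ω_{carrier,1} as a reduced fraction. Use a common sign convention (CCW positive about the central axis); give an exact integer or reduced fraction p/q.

Stage 1: N_ring = 24 + 2·23 = 70
Stage 1: 24(ω_s−ω_c) = −70(ω_r−ω_c),  ω_r=0, ω_c=1
Stage 1: ω_s = 1 − (70/24)(0−1) = 47/12
  ⇒ ω_s¹/ω_c¹ = 47/12
Stage 2: N_ring = 39 + 2·12 = 63
Stage 2: 39(ω_s−ω_c) = −63(ω_r−ω_c),  ω_r=0, ω_s=1
Stage 2: 39(1−ω_c) = −63(0−ω_c)  ⇒  102ω_c = 39  ⇒  ω_c = 13/34
  ⇒ ω_c²/ω_s² = 13/34
Coupling ω_s² = ω_s¹ ⇒ overall = 47/12 × 13/34 = 611/408

611/408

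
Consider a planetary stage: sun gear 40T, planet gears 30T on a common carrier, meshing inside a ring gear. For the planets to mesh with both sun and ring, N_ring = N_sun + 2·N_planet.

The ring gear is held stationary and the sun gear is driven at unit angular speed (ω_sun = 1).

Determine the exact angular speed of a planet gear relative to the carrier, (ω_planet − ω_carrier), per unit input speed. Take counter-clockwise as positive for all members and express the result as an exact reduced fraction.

N_ring = 40 + 2·30 = 100
40(ω_s−ω_c) = −100(ω_r−ω_c),  ω_r=0, ω_s=1
40(1−ω_c) = −100(0−ω_c)  ⇒  140ω_c = 40  ⇒  ω_c = 2/7
sun–planet: 40·(1−2/7) = −30·(ω_p−ω_c)  ⇒  ω_p−ω_c = −(40/30)·(5/7) = -20/21

-20/21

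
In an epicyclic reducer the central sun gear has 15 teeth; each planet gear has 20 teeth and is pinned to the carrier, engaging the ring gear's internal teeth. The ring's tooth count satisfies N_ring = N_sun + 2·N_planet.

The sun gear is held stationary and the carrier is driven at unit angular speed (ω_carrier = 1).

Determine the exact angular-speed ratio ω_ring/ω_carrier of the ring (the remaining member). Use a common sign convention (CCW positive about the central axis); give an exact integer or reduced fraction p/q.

14/11

N_ring = 15 + 2·20 = 55
15(ω_s−ω_c) = −55(ω_r−ω_c),  ω_s=0, ω_c=1
ω_r = 1 − (15/55)(0−1) = 14/11
ω_r/ω_c = 14/11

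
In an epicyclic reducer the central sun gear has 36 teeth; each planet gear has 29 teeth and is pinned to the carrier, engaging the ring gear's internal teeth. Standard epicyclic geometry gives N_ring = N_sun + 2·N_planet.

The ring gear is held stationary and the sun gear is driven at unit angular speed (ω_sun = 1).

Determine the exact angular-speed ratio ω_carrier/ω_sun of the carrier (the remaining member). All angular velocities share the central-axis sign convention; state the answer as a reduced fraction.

N_ring = 36 + 2·29 = 94
36(ω_s−ω_c) = −94(ω_r−ω_c),  ω_r=0, ω_s=1
36(1−ω_c) = −94(0−ω_c)  ⇒  130ω_c = 36  ⇒  ω_c = 18/65
ω_c/ω_s = 18/65

18/65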